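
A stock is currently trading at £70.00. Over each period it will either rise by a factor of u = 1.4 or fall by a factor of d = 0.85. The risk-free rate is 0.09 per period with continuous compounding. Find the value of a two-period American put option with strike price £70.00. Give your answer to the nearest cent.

£5.34

Risk-neutral probability p = (e^0.09 − 0.85)/(1.4 − 0.85) = 0.2442/0.5500 = 0.4440
Terminal stock prices: S_uu = 137.2, S_ud = 83.3, S_dd = 50.57
Terminal payoffs (K − S): max(-67.2, 0) = 0, max(-13.3, 0) = 0, max(19.43, 0) = 19.43
Node u (S = 98): continuation = e^(−0.09)·[0.4440·0.0000 + 0.5560·0.0000] = 0.0000; exercise value = 0.0000 ≤ continuation, so V_u = 0.0000
Node d (S = 59.5): continuation = e^(−0.09)·[0.4440·0.0000 + 0.5560·19.4250] = 9.8716; exercise value = 10.5000 > continuation, so V_d = 10.5000 (exercise)
Node 0 (S = 70): continuation = e^(−0.09)·[0.4440·0.0000 + 0.5560·10.5000] = 5.3360; exercise value = 0.0000 ≤ continuation, so V_0 = 5.3360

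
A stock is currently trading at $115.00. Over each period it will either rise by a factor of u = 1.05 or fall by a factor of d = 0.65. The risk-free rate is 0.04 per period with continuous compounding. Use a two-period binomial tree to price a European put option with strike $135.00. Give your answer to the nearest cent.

Risk-neutral probability p = (e^0.04 − 0.65)/(1.05 − 0.65) = 0.3908/0.4000 = 0.9770
Terminal stock prices: S_uu = 126.8, S_ud = 78.49, S_dd = 48.59
Terminal payoffs (K − S): max(8.212, 0) = 8.212, max(56.51, 0) = 56.51, max(86.41, 0) = 86.41
Node u (S = 120.8): V_u = e^(−0.04)·[0.9770·8.2125 + 0.0230·56.5125] = 8.9566
Node d (S = 74.75): V_d = e^(−0.04)·[0.9770·56.5125 + 0.0230·86.4125] = 54.9566
Node 0 (S = 115): V_0 = e^(−0.04)·[0.9770·8.9566 + 0.0230·54.9566] = 9.6207

$9.62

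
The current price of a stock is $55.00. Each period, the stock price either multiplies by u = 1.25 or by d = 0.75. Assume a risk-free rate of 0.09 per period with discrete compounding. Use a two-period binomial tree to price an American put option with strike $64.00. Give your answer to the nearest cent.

$9.00

Risk-neutral probability p = (1 + 0.09 − 0.75)/(1.25 − 0.75) = 0.3400/0.5000 = 0.6800
Terminal stock prices: S_uu = 85.94, S_ud = 51.56, S_dd = 30.94
Terminal payoffs (K − S): max(-21.94, 0) = 0, max(12.44, 0) = 12.44, max(33.06, 0) = 33.06
Node u (S = 68.75): continuation = 1/1.09·[0.6800·0.0000 + 0.3200·12.4375] = 3.6514; exercise value = 0.0000 ≤ continuation, so V_u = 3.6514
Node d (S = 41.25): continuation = 1/1.09·[0.6800·12.4375 + 0.3200·33.0625] = 17.4656; exercise value = 22.7500 > continuation, so V_d = 22.7500 (exercise)
Node 0 (S = 55): continuation = 1/1.09·[0.6800·3.6514 + 0.3200·22.7500] = 8.9568; exercise value = 9.0000 > continuation, so V_0 = 9.0000 (exercise)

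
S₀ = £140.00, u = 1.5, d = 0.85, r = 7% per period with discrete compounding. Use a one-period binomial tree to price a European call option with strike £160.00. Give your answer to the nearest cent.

£15.82

Risk-neutral probability p = (1 + 0.07 − 0.85)/(1.5 − 0.85) = 0.2200/0.6500 = 0.3385
Terminal stock prices: S_u = 210, S_d = 119
Terminal payoffs (S − K): max(50, 0) = 50, max(-41, 0) = 0
Node 0 (S = 140): V_0 = 1/1.07·[0.3385·50.0000 + 0.6615·0.0000] = 15.8160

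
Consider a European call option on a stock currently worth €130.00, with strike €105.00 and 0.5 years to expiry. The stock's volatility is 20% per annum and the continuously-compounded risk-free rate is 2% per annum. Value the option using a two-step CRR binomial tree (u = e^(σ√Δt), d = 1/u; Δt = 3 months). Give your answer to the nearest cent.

€26.04

CRR parameters: u = e^(σ√Δt) = e^(0.2·√0.25) = 1.1052, d = 1/u = 0.9048
Per-period rate: rΔt = 0.02·0.25 = 0.005, so R = e^0.005 = 1.0050
Risk-neutral probability p = (e^0.005 − 0.9048)/(1.1052 − 0.9048) = 0.1002/0.2003 = 0.5000
Terminal stock prices: S_uu = 158.8, S_ud = 130, S_dd = 106.4
Terminal payoffs (S − K): max(53.78, 0) = 53.78, max(25, 0) = 25, max(1.435, 0) = 1.435
Node u (S = 143.7): V_u = e^(−0.005)·[0.5000·53.7824 + 0.5000·25.0000] = 39.1959
Node d (S = 117.6): V_d = e^(−0.005)·[0.5000·25.0000 + 0.5000·1.4350] = 13.1526
Node 0 (S = 130): V_0 = e^(−0.005)·[0.5000·39.1959 + 0.5000·13.1526] = 26.0448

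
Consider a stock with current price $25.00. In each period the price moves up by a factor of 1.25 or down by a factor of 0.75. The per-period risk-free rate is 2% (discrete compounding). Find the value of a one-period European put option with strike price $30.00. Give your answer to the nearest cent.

$5.07

Risk-neutral probability p = (1 + 0.02 − 0.75)/(1.25 − 0.75) = 0.2700/0.5000 = 0.5400
Terminal stock prices: S_u = 31.25, S_d = 18.75
Terminal payoffs (K − S): max(-1.25, 0) = 0, max(11.25, 0) = 11.25
Node 0 (S = 25): V_0 = 1/1.02·[0.5400·0.0000 + 0.4600·11.2500] = 5.0735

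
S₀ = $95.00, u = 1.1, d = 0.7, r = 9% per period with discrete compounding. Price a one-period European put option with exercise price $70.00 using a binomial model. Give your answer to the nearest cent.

Risk-neutral probability p = (1 + 0.09 − 0.7)/(1.1 − 0.7) = 0.3900/0.4000 = 0.9750
Terminal stock prices: S_u = 104.5, S_d = 66.5
Terminal payoffs (K − S): max(-34.5, 0) = 0, max(3.5, 0) = 3.5
Node 0 (S = 95): V_0 = 1/1.09·[0.9750·0.0000 + 0.0250·3.5000] = 0.0803

$0.08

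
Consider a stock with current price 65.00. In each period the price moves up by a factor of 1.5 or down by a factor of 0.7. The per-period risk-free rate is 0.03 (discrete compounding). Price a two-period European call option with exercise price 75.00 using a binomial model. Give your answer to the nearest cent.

Risk-neutral probability p = (1 + 0.03 − 0.7)/(1.5 − 0.7) = 0.3300/0.8000 = 0.4125
Terminal stock prices: S_uu = 146.2, S_ud = 68.25, S_dd = 31.85
Terminal payoffs (S − K): max(71.25, 0) = 71.25, max(-6.75, 0) = 0, max(-43.15, 0) = 0
Node u (S = 97.5): V_u = 1/1.03·[0.4125·71.2500 + 0.5875·0.0000] = 28.5346
Node d (S = 45.5): V_d = 1/1.03·[0.4125·0.0000 + 0.5875·0.0000] = 0.0000
Node 0 (S = 65): V_0 = 1/1.03·[0.4125·28.5346 + 0.5875·0.0000] = 11.4277

11.43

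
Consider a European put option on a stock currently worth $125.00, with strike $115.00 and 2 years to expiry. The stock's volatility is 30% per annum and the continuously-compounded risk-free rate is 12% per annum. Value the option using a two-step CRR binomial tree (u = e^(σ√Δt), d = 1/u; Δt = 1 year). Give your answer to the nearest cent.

$4.87

CRR parameters: u = e^(σ√Δt) = e^(0.3·√1) = 1.3499, d = 1/u = 0.7408
Per-period rate: rΔt = 0.12·1 = 0.12, so R = e^0.12 = 1.1275
Risk-neutral probability p = (e^0.12 − 0.7408)/(1.3499 − 0.7408) = 0.3867/0.6090 = 0.6349
Terminal stock prices: S_uu = 227.8, S_ud = 125, S_dd = 68.6
Terminal payoffs (K − S): max(-112.8, 0) = 0, max(-10, 0) = 0, max(46.4, 0) = 46.4
Node u (S = 168.7): V_u = e^(−0.12)·[0.6349·0.0000 + 0.3651·0.0000] = 0.0000
Node d (S = 92.6): V_d = e^(−0.12)·[0.6349·0.0000 + 0.3651·46.3985] = 15.0246
Node 0 (S = 125): V_0 = e^(−0.12)·[0.6349·0.0000 + 0.3651·15.0246] = 4.8652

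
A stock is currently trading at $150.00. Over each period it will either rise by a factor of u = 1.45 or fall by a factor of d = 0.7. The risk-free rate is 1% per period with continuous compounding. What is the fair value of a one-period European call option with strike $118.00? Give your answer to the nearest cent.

$40.72

Risk-neutral probability p = (e^0.01 − 0.7)/(1.45 − 0.7) = 0.3101/0.7500 = 0.4134
Terminal stock prices: S_u = 217.5, S_d = 105
Terminal payoffs (S − K): max(99.5, 0) = 99.5, max(-13, 0) = 0
Node 0 (S = 150): V_0 = e^(−0.01)·[0.4134·99.5000 + 0.5866·0.0000] = 40.7240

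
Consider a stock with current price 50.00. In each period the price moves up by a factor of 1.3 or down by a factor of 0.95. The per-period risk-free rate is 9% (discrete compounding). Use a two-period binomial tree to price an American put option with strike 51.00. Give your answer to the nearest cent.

1.93

Risk-neutral probability p = (1 + 0.09 − 0.95)/(1.3 − 0.95) = 0.1400/0.3500 = 0.4000
Terminal stock prices: S_uu = 84.5, S_ud = 61.75, S_dd = 45.12
Terminal payoffs (K − S): max(-33.5, 0) = 0, max(-10.75, 0) = 0, max(5.875, 0) = 5.875
Node u (S = 65): continuation = 1/1.09·[0.4000·0.0000 + 0.6000·0.0000] = 0.0000; exercise value = 0.0000 ≤ continuation, so V_u = 0.0000
Node d (S = 47.5): continuation = 1/1.09·[0.4000·0.0000 + 0.6000·5.8750] = 3.2339; exercise value = 3.5000 > continuation, so V_d = 3.5000 (exercise)
Node 0 (S = 50): continuation = 1/1.09·[0.4000·0.0000 + 0.6000·3.5000] = 1.9266; exercise value = 1.0000 ≤ continuation, so V_0 = 1.9266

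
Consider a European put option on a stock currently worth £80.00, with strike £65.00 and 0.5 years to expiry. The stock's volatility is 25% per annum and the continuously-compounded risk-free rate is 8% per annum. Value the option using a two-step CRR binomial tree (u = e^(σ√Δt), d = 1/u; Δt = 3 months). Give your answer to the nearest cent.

£0.53

CRR parameters: u = e^(σ√Δt) = e^(0.25·√0.25) = 1.1331, d = 1/u = 0.8825
Per-period rate: rΔt = 0.08·0.25 = 0.02, so R = e^0.02 = 1.0202
Risk-neutral probability p = (e^0.02 − 0.8825)/(1.1331 − 0.8825) = 0.1377/0.2507 = 0.5494
Terminal stock prices: S_uu = 102.7, S_ud = 80, S_dd = 62.3
Terminal payoffs (K − S): max(-37.72, 0) = 0, max(-15, 0) = 0, max(2.696, 0) = 2.696
Node u (S = 90.65): V_u = e^(−0.02)·[0.5494·0.0000 + 0.4506·0.0000] = 0.0000
Node d (S = 70.6): V_d = e^(−0.02)·[0.5494·0.0000 + 0.4506·2.6959] = 1.1908
Node 0 (S = 80): V_0 = e^(−0.02)·[0.5494·0.0000 + 0.4506·1.1908] = 0.5260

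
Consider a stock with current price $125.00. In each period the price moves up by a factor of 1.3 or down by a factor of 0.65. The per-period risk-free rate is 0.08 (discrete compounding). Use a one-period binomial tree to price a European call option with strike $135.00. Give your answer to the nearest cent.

Risk-neutral probability p = (1 + 0.08 − 0.65)/(1.3 − 0.65) = 0.4300/0.6500 = 0.6615
Terminal stock prices: S_u = 162.5, S_d = 81.25
Terminal payoffs (S − K): max(27.5, 0) = 27.5, max(-53.75, 0) = 0
Node 0 (S = 125): V_0 = 1/1.08·[0.6615·27.5000 + 0.3385·0.0000] = 16.8447

$16.84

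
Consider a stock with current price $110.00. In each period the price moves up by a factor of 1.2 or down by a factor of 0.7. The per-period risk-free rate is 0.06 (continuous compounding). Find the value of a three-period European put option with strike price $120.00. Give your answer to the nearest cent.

Risk-neutral probability p = (e^0.06 − 0.7)/(1.2 − 0.7) = 0.3618/0.5000 = 0.7237
Terminal stock prices: S_uuu = 190.1, S_uud = 110.9, S_udd = 64.68, S_ddd = 37.73
Terminal payoffs (K − S): max(-70.08, 0) = 0, max(9.12, 0) = 9.12, max(55.32, 0) = 55.32, max(82.27, 0) = 82.27
Node uu (S = 158.4): V_uu = e^(−0.06)·[0.7237·0.0000 + 0.2763·9.1200] = 2.3733
Node ud (S = 92.4): V_ud = e^(−0.06)·[0.7237·9.1200 + 0.2763·55.3200] = 20.6117
Node dd (S = 53.9): V_dd = e^(−0.06)·[0.7237·55.3200 + 0.2763·82.2700] = 59.1117
Node u (S = 132): V_u = e^(−0.06)·[0.7237·2.3733 + 0.2763·20.6117] = 6.9814
Node d (S = 77): V_d = e^(−0.06)·[0.7237·20.6117 + 0.2763·59.1117] = 29.4305
Node 0 (S = 110): V_0 = e^(−0.06)·[0.7237·6.9814 + 0.2763·29.4305] = 12.4169

$12.42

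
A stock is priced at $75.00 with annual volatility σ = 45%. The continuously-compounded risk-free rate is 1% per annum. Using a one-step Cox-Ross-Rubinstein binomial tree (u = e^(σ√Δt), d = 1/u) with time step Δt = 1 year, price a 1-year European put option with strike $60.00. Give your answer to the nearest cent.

$7.23

CRR parameters: u = e^(σ√Δt) = e^(0.45·√1) = 1.5683, d = 1/u = 0.6376
Per-period rate: rΔt = 0.01·1 = 0.01, so R = e^0.01 = 1.0101
Risk-neutral probability p = (e^0.01 − 0.6376)/(1.5683 − 0.6376) = 0.3724/0.9307 = 0.4002
Terminal stock prices: S_u = 117.6, S_d = 47.82
Terminal payoffs (K − S): max(-57.62, 0) = 0, max(12.18, 0) = 12.18
Node 0 (S = 75): V_0 = e^(−0.01)·[0.4002·0.0000 + 0.5998·12.1779] = 7.2321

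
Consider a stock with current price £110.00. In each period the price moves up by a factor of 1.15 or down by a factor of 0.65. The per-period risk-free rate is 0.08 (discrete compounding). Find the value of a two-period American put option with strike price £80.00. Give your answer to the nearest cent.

£1.10

Risk-neutral probability p = (1 + 0.08 − 0.65)/(1.15 − 0.65) = 0.4300/0.5000 = 0.8600
Terminal stock prices: S_uu = 145.5, S_ud = 82.22, S_dd = 46.48
Terminal payoffs (K − S): max(-65.47, 0) = 0, max(-2.225, 0) = 0, max(33.52, 0) = 33.52
Node u (S = 126.5): continuation = 1/1.08·[0.8600·0.0000 + 0.1400·0.0000] = 0.0000; exercise value = 0.0000 ≤ continuation, so V_u = 0.0000
Node d (S = 71.5): continuation = 1/1.08·[0.8600·0.0000 + 0.1400·33.5250] = 4.3458; exercise value = 8.5000 > continuation, so V_d = 8.5000 (exercise)
Node 0 (S = 110): continuation = 1/1.08·[0.8600·0.0000 + 0.1400·8.5000] = 1.1019; exercise value = 0.0000 ≤ continuation, so V_0 = 1.1019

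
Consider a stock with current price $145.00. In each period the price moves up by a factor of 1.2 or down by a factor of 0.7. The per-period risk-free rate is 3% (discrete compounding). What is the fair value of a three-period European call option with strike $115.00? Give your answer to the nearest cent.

Risk-neutral probability p = (1 + 0.03 − 0.7)/(1.2 − 0.7) = 0.3300/0.5000 = 0.6600
Terminal stock prices: S_uuu = 250.6, S_uud = 146.2, S_udd = 85.26, S_ddd = 49.73
Terminal payoffs (S − K): max(135.6, 0) = 135.6, max(31.16, 0) = 31.16, max(-29.74, 0) = 0, max(-65.27, 0) = 0
Node uu (S = 208.8): V_uu = 1/1.03·[0.6600·135.5600 + 0.3400·31.1600] = 97.1495
Node ud (S = 121.8): V_ud = 1/1.03·[0.6600·31.1600 + 0.3400·0.0000] = 19.9666
Node dd (S = 71.05): V_dd = 1/1.03·[0.6600·0.0000 + 0.3400·0.0000] = 0.0000
Node u (S = 174): V_u = 1/1.03·[0.6600·97.1495 + 0.3400·19.9666] = 68.8421
Node d (S = 101.5): V_d = 1/1.03·[0.6600·19.9666 + 0.3400·0.0000] = 12.7941
Node 0 (S = 145): V_0 = 1/1.03·[0.6600·68.8421 + 0.3400·12.7941] = 48.3357

$48.34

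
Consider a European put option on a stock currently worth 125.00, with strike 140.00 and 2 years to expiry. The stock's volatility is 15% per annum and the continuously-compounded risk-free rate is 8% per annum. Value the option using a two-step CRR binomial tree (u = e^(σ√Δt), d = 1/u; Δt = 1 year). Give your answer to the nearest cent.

CRR parameters: u = e^(σ√Δt) = e^(0.15·√1) = 1.1618, d = 1/u = 0.8607
Per-period rate: rΔt = 0.08·1 = 0.08, so R = e^0.08 = 1.0833
Risk-neutral probability p = (e^0.08 − 0.8607)/(1.1618 − 0.8607) = 0.2226/0.3011 = 0.7392
Terminal stock prices: S_uu = 168.7, S_ud = 125, S_dd = 92.6
Terminal payoffs (K − S): max(-28.73, 0) = 0, max(15, 0) = 15, max(47.4, 0) = 47.4
Node u (S = 145.2): V_u = e^(−0.08)·[0.7392·0.0000 + 0.2608·15.0000] = 3.6118
Node d (S = 107.6): V_d = e^(−0.08)·[0.7392·15.0000 + 0.2608·47.3977] = 21.6478
Node 0 (S = 125): V_0 = e^(−0.08)·[0.7392·3.6118 + 0.2608·21.6478] = 7.6770

7.68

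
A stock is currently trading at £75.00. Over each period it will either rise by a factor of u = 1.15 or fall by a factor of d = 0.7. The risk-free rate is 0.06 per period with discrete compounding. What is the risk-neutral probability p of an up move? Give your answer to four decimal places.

Risk-neutral probability p = (1 + 0.06 − 0.7)/(1.15 − 0.7) = 0.3600/0.4500 = 0.8000

p = 0.8000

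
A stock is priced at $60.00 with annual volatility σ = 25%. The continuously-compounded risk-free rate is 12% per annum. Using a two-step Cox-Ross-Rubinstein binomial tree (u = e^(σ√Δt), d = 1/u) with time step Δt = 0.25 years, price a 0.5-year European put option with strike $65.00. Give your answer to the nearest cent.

$5.17

CRR parameters: u = e^(σ√Δt) = e^(0.25·√0.25) = 1.1331, d = 1/u = 0.8825
Per-period rate: rΔt = 0.12·0.25 = 0.03, so R = e^0.03 = 1.0305
Risk-neutral probability p = (e^0.03 − 0.8825)/(1.1331 − 0.8825) = 0.1480/0.2507 = 0.5903
Terminal stock prices: S_uu = 77.04, S_ud = 60, S_dd = 46.73
Terminal payoffs (K − S): max(-12.04, 0) = 0, max(5, 0) = 5, max(18.27, 0) = 18.27
Node u (S = 67.99): V_u = e^(−0.03)·[0.5903·0.0000 + 0.4097·5.0000] = 1.9880
Node d (S = 52.95): V_d = e^(−0.03)·[0.5903·5.0000 + 0.4097·18.2720] = 10.1291
Node 0 (S = 60): V_0 = e^(−0.03)·[0.5903·1.9880 + 0.4097·10.1291] = 5.1662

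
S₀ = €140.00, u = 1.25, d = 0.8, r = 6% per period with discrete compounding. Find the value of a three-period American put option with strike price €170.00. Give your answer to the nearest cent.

Risk-neutral probability p = (1 + 0.06 − 0.8)/(1.25 − 0.8) = 0.2600/0.4500 = 0.5778
Terminal stock prices: S_uuu = 273.4, S_uud = 175, S_udd = 112, S_ddd = 71.68
Terminal payoffs (K − S): max(-103.4, 0) = 0, max(-5, 0) = 0, max(58, 0) = 58, max(98.32, 0) = 98.32
Node uu (S = 218.8): continuation = 1/1.06·[0.5778·0.0000 + 0.4222·0.0000] = 0.0000; exercise value = 0.0000 ≤ continuation, so V_uu = 0.0000
Node ud (S = 140): continuation = 1/1.06·[0.5778·0.0000 + 0.4222·58.0000] = 23.1027; exercise value = 30.0000 > continuation, so V_ud = 30.0000 (exercise)
Node dd (S = 89.6): continuation = 1/1.06·[0.5778·58.0000 + 0.4222·98.3200] = 70.7774; exercise value = 80.4000 > continuation, so V_dd = 80.4000 (exercise)
Node u (S = 175): continuation = 1/1.06·[0.5778·0.0000 + 0.4222·30.0000] = 11.9497; exercise value = 0.0000 ≤ continuation, so V_u = 11.9497
Node d (S = 112): continuation = 1/1.06·[0.5778·30.0000 + 0.4222·80.4000] = 48.3774; exercise value = 58.0000 > continuation, so V_d = 58.0000 (exercise)
Node 0 (S = 140): continuation = 1/1.06·[0.5778·11.9497 + 0.4222·58.0000] = 29.6162; exercise value = 30.0000 > continuation, so V_0 = 30.0000 (exercise)

€30.00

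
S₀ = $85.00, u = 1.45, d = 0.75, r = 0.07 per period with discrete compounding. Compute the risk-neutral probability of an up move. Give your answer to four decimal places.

p = 0.4571

Risk-neutral probability p = (1 + 0.07 − 0.75)/(1.45 − 0.75) = 0.3200/0.7000 = 0.4571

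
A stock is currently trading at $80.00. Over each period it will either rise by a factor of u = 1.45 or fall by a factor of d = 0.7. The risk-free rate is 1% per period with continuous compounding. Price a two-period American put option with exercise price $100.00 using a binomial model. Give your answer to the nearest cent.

Risk-neutral probability p = (e^0.01 − 0.7)/(1.45 − 0.7) = 0.3101/0.7500 = 0.4134
Terminal stock prices: S_uu = 168.2, S_ud = 81.2, S_dd = 39.2
Terminal payoffs (K − S): max(-68.2, 0) = 0, max(18.8, 0) = 18.8, max(60.8, 0) = 60.8
Node u (S = 116): continuation = e^(−0.01)·[0.4134·0.0000 + 0.5866·18.8000] = 10.9183; exercise value = 0.0000 ≤ continuation, so V_u = 10.9183
Node d (S = 56): continuation = e^(−0.01)·[0.4134·18.8000 + 0.5866·60.8000] = 43.0050; exercise value = 44.0000 > continuation, so V_d = 44.0000 (exercise)
Node 0 (S = 80): continuation = e^(−0.01)·[0.4134·10.9183 + 0.5866·44.0000] = 30.0223; exercise value = 20.0000 ≤ continuation, so V_0 = 30.0223

$30.02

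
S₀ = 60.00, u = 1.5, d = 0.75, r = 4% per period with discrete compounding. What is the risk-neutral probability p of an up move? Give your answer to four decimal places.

p = 0.3867

Risk-neutral probability p = (1 + 0.04 − 0.75)/(1.5 − 0.75) = 0.2900/0.7500 = 0.3867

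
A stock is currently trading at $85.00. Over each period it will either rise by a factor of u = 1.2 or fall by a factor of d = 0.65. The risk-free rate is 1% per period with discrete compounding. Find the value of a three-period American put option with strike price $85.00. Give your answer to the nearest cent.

Risk-neutral probability p = (1 + 0.01 − 0.65)/(1.2 − 0.65) = 0.3600/0.5500 = 0.6545
Terminal stock prices: S_uuu = 146.9, S_uud = 79.56, S_udd = 43.1, S_ddd = 23.34
Terminal payoffs (K − S): max(-61.88, 0) = 0, max(5.44, 0) = 5.44, max(41.9, 0) = 41.9, max(61.66, 0) = 61.66
Node uu (S = 122.4): continuation = 1/1.01·[0.6545·0.0000 + 0.3455·5.4400] = 1.8607; exercise value = 0.0000 ≤ continuation, so V_uu = 1.8607
Node ud (S = 66.3): continuation = 1/1.01·[0.6545·5.4400 + 0.3455·41.9050] = 17.8584; exercise value = 18.7000 > continuation, so V_ud = 18.7000 (exercise)
Node dd (S = 35.91): continuation = 1/1.01·[0.6545·41.9050 + 0.3455·61.6569] = 48.2459; exercise value = 49.0875 > continuation, so V_dd = 49.0875 (exercise)
Node u (S = 102): continuation = 1/1.01·[0.6545·1.8607 + 0.3455·18.7000] = 7.6019; exercise value = 0.0000 ≤ continuation, so V_u = 7.6019
Node d (S = 55.25): continuation = 1/1.01·[0.6545·18.7000 + 0.3455·49.0875] = 28.9084; exercise value = 29.7500 > continuation, so V_d = 29.7500 (exercise)
Node 0 (S = 85): continuation = 1/1.01·[0.6545·7.6019 + 0.3455·29.7500] = 15.1020; exercise value = 0.0000 ≤ continuation, so V_0 = 15.1020

$15.10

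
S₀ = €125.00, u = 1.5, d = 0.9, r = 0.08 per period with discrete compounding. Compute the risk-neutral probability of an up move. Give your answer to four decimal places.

Risk-neutral probability p = (1 + 0.08 − 0.9)/(1.5 − 0.9) = 0.1800/0.6000 = 0.3000

p = 0.3000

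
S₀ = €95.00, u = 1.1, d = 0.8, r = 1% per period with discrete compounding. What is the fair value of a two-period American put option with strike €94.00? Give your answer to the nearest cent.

Risk-neutral probability p = (1 + 0.01 − 0.8)/(1.1 − 0.8) = 0.2100/0.3000 = 0.7000
Terminal stock prices: S_uu = 115, S_ud = 83.6, S_dd = 60.8
Terminal payoffs (K − S): max(-20.95, 0) = 0, max(10.4, 0) = 10.4, max(33.2, 0) = 33.2
Node u (S = 104.5): continuation = 1/1.01·[0.7000·0.0000 + 0.3000·10.4000] = 3.0891; exercise value = 0.0000 ≤ continuation, so V_u = 3.0891
Node d (S = 76): continuation = 1/1.01·[0.7000·10.4000 + 0.3000·33.2000] = 17.0693; exercise value = 18.0000 > continuation, so V_d = 18.0000 (exercise)
Node 0 (S = 95): continuation = 1/1.01·[0.7000·3.0891 + 0.3000·18.0000] = 7.4875; exercise value = 0.0000 ≤ continuation, so V_0 = 7.4875

€7.49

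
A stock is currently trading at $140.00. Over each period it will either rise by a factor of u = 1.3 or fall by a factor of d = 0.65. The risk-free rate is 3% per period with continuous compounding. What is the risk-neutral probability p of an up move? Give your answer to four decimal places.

Risk-neutral probability p = (e^0.03 − 0.65)/(1.3 − 0.65) = 0.3805/0.6500 = 0.5853

p = 0.5853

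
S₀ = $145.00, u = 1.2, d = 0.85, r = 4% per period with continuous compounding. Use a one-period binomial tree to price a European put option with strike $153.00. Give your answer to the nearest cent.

Risk-neutral probability p = (e^0.04 − 0.85)/(1.2 − 0.85) = 0.1908/0.3500 = 0.5452
Terminal stock prices: S_u = 174, S_d = 123.2
Terminal payoffs (K − S): max(-21, 0) = 0, max(29.75, 0) = 29.75
Node 0 (S = 145): V_0 = e^(−0.04)·[0.5452·0.0000 + 0.4548·29.7500] = 13.0005

$13.00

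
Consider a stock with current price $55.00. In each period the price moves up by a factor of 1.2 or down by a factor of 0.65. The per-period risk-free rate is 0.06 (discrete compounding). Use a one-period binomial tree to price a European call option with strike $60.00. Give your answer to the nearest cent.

Risk-neutral probability p = (1 + 0.06 − 0.65)/(1.2 − 0.65) = 0.4100/0.5500 = 0.7455
Terminal stock prices: S_u = 66, S_d = 35.75
Terminal payoffs (S − K): max(6, 0) = 6, max(-24.25, 0) = 0
Node 0 (S = 55): V_0 = 1/1.06·[0.7455·6.0000 + 0.2545·0.0000] = 4.2196

$4.22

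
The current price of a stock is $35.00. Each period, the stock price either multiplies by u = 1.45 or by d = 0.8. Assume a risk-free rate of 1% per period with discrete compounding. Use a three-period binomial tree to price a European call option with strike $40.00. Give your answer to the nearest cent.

Risk-neutral probability p = (1 + 0.01 − 0.8)/(1.45 − 0.8) = 0.2100/0.6500 = 0.3231
Terminal stock prices: S_uuu = 106.7, S_uud = 58.87, S_udd = 32.48, S_ddd = 17.92
Terminal payoffs (S − K): max(66.7, 0) = 66.7, max(18.87, 0) = 18.87, max(-7.52, 0) = 0, max(-22.08, 0) = 0
Node uu (S = 73.59): V_uu = 1/1.01·[0.3231·66.7019 + 0.6769·18.8700] = 33.9835
Node ud (S = 40.6): V_ud = 1/1.01·[0.3231·18.8700 + 0.6769·0.0000] = 6.0361
Node dd (S = 22.4): V_dd = 1/1.01·[0.3231·0.0000 + 0.6769·0.0000] = 0.0000
Node u (S = 50.75): V_u = 1/1.01·[0.3231·33.9835 + 0.6769·6.0361] = 14.9161
Node d (S = 28): V_d = 1/1.01·[0.3231·6.0361 + 0.6769·0.0000] = 1.9308
Node 0 (S = 35): V_0 = 1/1.01·[0.3231·14.9161 + 0.6769·1.9308] = 6.0654

$6.07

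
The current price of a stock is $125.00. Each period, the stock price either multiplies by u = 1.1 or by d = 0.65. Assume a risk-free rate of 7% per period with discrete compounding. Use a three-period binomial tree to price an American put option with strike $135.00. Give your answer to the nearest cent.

Risk-neutral probability p = (1 + 0.07 − 0.65)/(1.1 − 0.65) = 0.4200/0.4500 = 0.9333
Terminal stock prices: S_uuu = 166.4, S_uud = 98.31, S_udd = 58.09, S_ddd = 34.33
Terminal payoffs (K − S): max(-31.38, 0) = 0, max(36.69, 0) = 36.69, max(76.91, 0) = 76.91, max(100.7, 0) = 100.7
Node uu (S = 151.3): continuation = 1/1.07·[0.9333·0.0000 + 0.0667·36.6875] = 2.2858; exercise value = 0.0000 ≤ continuation, so V_uu = 2.2858
Node ud (S = 89.38): continuation = 1/1.07·[0.9333·36.6875 + 0.0667·76.9062] = 36.7932; exercise value = 45.6250 > continuation, so V_ud = 45.6250 (exercise)
Node dd (S = 52.81): continuation = 1/1.07·[0.9333·76.9062 + 0.0667·100.6719] = 73.3557; exercise value = 82.1875 > continuation, so V_dd = 82.1875 (exercise)
Node u (S = 137.5): continuation = 1/1.07·[0.9333·2.2858 + 0.0667·45.6250] = 4.8365; exercise value = 0.0000 ≤ continuation, so V_u = 4.8365
Node d (S = 81.25): continuation = 1/1.07·[0.9333·45.6250 + 0.0667·82.1875] = 44.9182; exercise value = 53.7500 > continuation, so V_d = 53.7500 (exercise)
Node 0 (S = 125): continuation = 1/1.07·[0.9333·4.8365 + 0.0667·53.7500] = 7.5677; exercise value = 10.0000 > continuation, so V_0 = 10.0000 (exercise)

$10.00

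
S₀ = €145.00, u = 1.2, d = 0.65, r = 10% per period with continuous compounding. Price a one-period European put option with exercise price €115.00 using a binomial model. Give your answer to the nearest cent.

€3.24

Risk-neutral probability p = (e^0.1 − 0.65)/(1.2 − 0.65) = 0.4552/0.5500 = 0.8276
Terminal stock prices: S_u = 174, S_d = 94.25
Terminal payoffs (K − S): max(-59, 0) = 0, max(20.75, 0) = 20.75
Node 0 (S = 145): V_0 = e^(−0.1)·[0.8276·0.0000 + 0.1724·20.7500] = 3.2372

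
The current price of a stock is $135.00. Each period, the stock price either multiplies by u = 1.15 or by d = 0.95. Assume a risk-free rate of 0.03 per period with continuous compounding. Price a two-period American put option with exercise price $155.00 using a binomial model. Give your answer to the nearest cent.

Risk-neutral probability p = (e^0.03 − 0.95)/(1.15 − 0.95) = 0.0805/0.2000 = 0.4023
Terminal stock prices: S_uu = 178.5, S_ud = 147.5, S_dd = 121.8
Terminal payoffs (K − S): max(-23.54, 0) = 0, max(7.513, 0) = 7.513, max(33.16, 0) = 33.16
Node u (S = 155.2): continuation = e^(−0.03)·[0.4023·0.0000 + 0.5977·7.5125] = 4.3577; exercise value = 0.0000 ≤ continuation, so V_u = 4.3577
Node d (S = 128.2): continuation = e^(−0.03)·[0.4023·7.5125 + 0.5977·33.1625] = 22.1691; exercise value = 26.7500 > continuation, so V_d = 26.7500 (exercise)
Node 0 (S = 135): continuation = e^(−0.03)·[0.4023·4.3577 + 0.5977·26.7500] = 17.2178; exercise value = 20.0000 > continuation, so V_0 = 20.0000 (exercise)

$20.00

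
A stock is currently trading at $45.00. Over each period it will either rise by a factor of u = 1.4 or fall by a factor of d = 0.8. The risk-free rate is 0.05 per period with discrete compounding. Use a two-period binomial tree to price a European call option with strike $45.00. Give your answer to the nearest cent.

$9.18

Risk-neutral probability p = (1 + 0.05 − 0.8)/(1.4 − 0.8) = 0.2500/0.6000 = 0.4167
Terminal stock prices: S_uu = 88.2, S_ud = 50.4, S_dd = 28.8
Terminal payoffs (S − K): max(43.2, 0) = 43.2, max(5.4, 0) = 5.4, max(-16.2, 0) = 0
Node u (S = 63): V_u = 1/1.05·[0.4167·43.2000 + 0.5833·5.4000] = 20.1429
Node d (S = 36): V_d = 1/1.05·[0.4167·5.4000 + 0.5833·0.0000] = 2.1429
Node 0 (S = 45): V_0 = 1/1.05·[0.4167·20.1429 + 0.5833·2.1429] = 9.1837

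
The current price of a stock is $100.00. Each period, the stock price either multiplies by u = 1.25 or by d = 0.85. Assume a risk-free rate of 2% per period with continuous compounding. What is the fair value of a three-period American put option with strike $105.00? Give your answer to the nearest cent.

Risk-neutral probability p = (e^0.02 − 0.85)/(1.25 − 0.85) = 0.1702/0.4000 = 0.4255
Terminal stock prices: S_uuu = 195.3, S_uud = 132.8, S_udd = 90.31, S_ddd = 61.41
Terminal payoffs (K − S): max(-90.31, 0) = 0, max(-27.81, 0) = 0, max(14.69, 0) = 14.69, max(43.59, 0) = 43.59
Node uu (S = 156.2): continuation = e^(−0.02)·[0.4255·0.0000 + 0.5745·0.0000] = 0.0000; exercise value = 0.0000 ≤ continuation, so V_uu = 0.0000
Node ud (S = 106.2): continuation = e^(−0.02)·[0.4255·0.0000 + 0.5745·14.6875] = 8.2708; exercise value = 0.0000 ≤ continuation, so V_ud = 8.2708
Node dd (S = 72.25): continuation = e^(−0.02)·[0.4255·14.6875 + 0.5745·43.5875] = 30.6709; exercise value = 32.7500 > continuation, so V_dd = 32.7500 (exercise)
Node u (S = 125): continuation = e^(−0.02)·[0.4255·0.0000 + 0.5745·8.2708] = 4.6575; exercise value = 0.0000 ≤ continuation, so V_u = 4.6575
Node d (S = 85): continuation = e^(−0.02)·[0.4255·8.2708 + 0.5745·32.7500] = 21.8918; exercise value = 20.0000 ≤ continuation, so V_d = 21.8918
Node 0 (S = 100): continuation = e^(−0.02)·[0.4255·4.6575 + 0.5745·21.8918] = 14.2703; exercise value = 5.0000 ≤ continuation, so V_0 = 14.2703

$14.27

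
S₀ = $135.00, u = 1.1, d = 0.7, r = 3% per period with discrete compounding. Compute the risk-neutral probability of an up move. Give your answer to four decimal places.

Risk-neutral probability p = (1 + 0.03 − 0.7)/(1.1 − 0.7) = 0.3300/0.4000 = 0.8250

p = 0.8250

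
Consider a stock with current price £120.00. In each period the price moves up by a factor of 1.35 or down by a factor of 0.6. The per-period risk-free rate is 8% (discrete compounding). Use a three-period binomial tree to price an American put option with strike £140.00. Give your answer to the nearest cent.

Risk-neutral probability p = (1 + 0.08 − 0.6)/(1.35 − 0.6) = 0.4800/0.7500 = 0.6400
Terminal stock prices: S_uuu = 295.2, S_uud = 131.2, S_udd = 58.32, S_ddd = 25.92
Terminal payoffs (K − S): max(-155.2, 0) = 0, max(8.78, 0) = 8.78, max(81.68, 0) = 81.68, max(114.1, 0) = 114.1
Node uu (S = 218.7): continuation = 1/1.08·[0.6400·0.0000 + 0.3600·8.7800] = 2.9267; exercise value = 0.0000 ≤ continuation, so V_uu = 2.9267
Node ud (S = 97.2): continuation = 1/1.08·[0.6400·8.7800 + 0.3600·81.6800] = 32.4296; exercise value = 42.8000 > continuation, so V_ud = 42.8000 (exercise)
Node dd (S = 43.2): continuation = 1/1.08·[0.6400·81.6800 + 0.3600·114.0800] = 86.4296; exercise value = 96.8000 > continuation, so V_dd = 96.8000 (exercise)
Node u (S = 162): continuation = 1/1.08·[0.6400·2.9267 + 0.3600·42.8000] = 16.0010; exercise value = 0.0000 ≤ continuation, so V_u = 16.0010
Node d (S = 72): continuation = 1/1.08·[0.6400·42.8000 + 0.3600·96.8000] = 57.6296; exercise value = 68.0000 > continuation, so V_d = 68.0000 (exercise)
Node 0 (S = 120): continuation = 1/1.08·[0.6400·16.0010 + 0.3600·68.0000] = 32.1487; exercise value = 20.0000 ≤ continuation, so V_0 = 32.1487

£32.15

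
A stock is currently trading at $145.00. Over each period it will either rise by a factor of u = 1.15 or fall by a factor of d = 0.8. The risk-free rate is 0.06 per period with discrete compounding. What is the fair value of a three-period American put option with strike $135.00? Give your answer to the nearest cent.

$5.78

Risk-neutral probability p = (1 + 0.06 − 0.8)/(1.15 − 0.8) = 0.2600/0.3500 = 0.7429
Terminal stock prices: S_uuu = 220.5, S_uud = 153.4, S_udd = 106.7, S_ddd = 74.24
Terminal payoffs (K − S): max(-85.53, 0) = 0, max(-18.41, 0) = 0, max(28.28, 0) = 28.28, max(60.76, 0) = 60.76
Node uu (S = 191.8): continuation = 1/1.06·[0.7429·0.0000 + 0.2571·0.0000] = 0.0000; exercise value = 0.0000 ≤ continuation, so V_uu = 0.0000
Node ud (S = 133.4): continuation = 1/1.06·[0.7429·0.0000 + 0.2571·28.2800] = 6.8604; exercise value = 1.6000 ≤ continuation, so V_ud = 6.8604
Node dd (S = 92.8): continuation = 1/1.06·[0.7429·28.2800 + 0.2571·60.7600] = 34.5585; exercise value = 42.2000 > continuation, so V_dd = 42.2000 (exercise)
Node u (S = 166.8): continuation = 1/1.06·[0.7429·0.0000 + 0.2571·6.8604] = 1.6642; exercise value = 0.0000 ≤ continuation, so V_u = 1.6642
Node d (S = 116): continuation = 1/1.06·[0.7429·6.8604 + 0.2571·42.2000] = 15.0450; exercise value = 19.0000 > continuation, so V_d = 19.0000 (exercise)
Node 0 (S = 145): continuation = 1/1.06·[0.7429·1.6642 + 0.2571·19.0000] = 5.7755; exercise value = 0.0000 ≤ continuation, so V_0 = 5.7755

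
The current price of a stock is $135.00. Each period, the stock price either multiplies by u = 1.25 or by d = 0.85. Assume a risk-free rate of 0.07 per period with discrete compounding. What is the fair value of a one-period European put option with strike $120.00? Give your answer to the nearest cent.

$2.21

Risk-neutral probability p = (1 + 0.07 − 0.85)/(1.25 − 0.85) = 0.2200/0.4000 = 0.5500
Terminal stock prices: S_u = 168.8, S_d = 114.8
Terminal payoffs (K − S): max(-48.75, 0) = 0, max(5.25, 0) = 5.25
Node 0 (S = 135): V_0 = 1/1.07·[0.5500·0.0000 + 0.4500·5.2500] = 2.2079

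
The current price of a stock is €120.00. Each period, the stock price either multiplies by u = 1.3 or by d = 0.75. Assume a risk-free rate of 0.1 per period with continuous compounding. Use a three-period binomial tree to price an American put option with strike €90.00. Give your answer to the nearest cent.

Risk-neutral probability p = (e^0.1 − 0.75)/(1.3 − 0.75) = 0.3552/0.5500 = 0.6458
Terminal stock prices: S_uuu = 263.6, S_uud = 152.1, S_udd = 87.75, S_ddd = 50.62
Terminal payoffs (K − S): max(-173.6, 0) = 0, max(-62.1, 0) = 0, max(2.25, 0) = 2.25, max(39.38, 0) = 39.38
Node uu (S = 202.8): continuation = e^(−0.1)·[0.6458·0.0000 + 0.3542·0.0000] = 0.0000; exercise value = 0.0000 ≤ continuation, so V_uu = 0.0000
Node ud (S = 117): continuation = e^(−0.1)·[0.6458·0.0000 + 0.3542·2.2500] = 0.7212; exercise value = 0.0000 ≤ continuation, so V_ud = 0.7212
Node dd (S = 67.5): continuation = e^(−0.1)·[0.6458·2.2500 + 0.3542·39.3750] = 13.9354; exercise value = 22.5000 > continuation, so V_dd = 22.5000 (exercise)
Node u (S = 156): continuation = e^(−0.1)·[0.6458·0.0000 + 0.3542·0.7212] = 0.2312; exercise value = 0.0000 ≤ continuation, so V_u = 0.2312
Node d (S = 90): continuation = e^(−0.1)·[0.6458·0.7212 + 0.3542·22.5000] = 7.6332; exercise value = 0.0000 ≤ continuation, so V_d = 7.6332
Node 0 (S = 120): continuation = e^(−0.1)·[0.6458·0.2312 + 0.3542·7.6332] = 2.5817; exercise value = 0.0000 ≤ continuation, so V_0 = 2.5817

€2.58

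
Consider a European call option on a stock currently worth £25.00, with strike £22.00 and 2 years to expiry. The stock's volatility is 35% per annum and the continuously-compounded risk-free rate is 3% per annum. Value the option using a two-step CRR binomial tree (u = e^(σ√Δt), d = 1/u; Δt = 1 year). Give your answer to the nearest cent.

£6.95

CRR parameters: u = e^(σ√Δt) = e^(0.35·√1) = 1.4191, d = 1/u = 0.7047
Per-period rate: rΔt = 0.03·1 = 0.03, so R = e^0.03 = 1.0305
Risk-neutral probability p = (e^0.03 − 0.7047)/(1.4191 − 0.7047) = 0.3258/0.7144 = 0.4560
Terminal stock prices: S_uu = 50.34, S_ud = 25, S_dd = 12.41
Terminal payoffs (S − K): max(28.34, 0) = 28.34, max(3, 0) = 3, max(-9.585, 0) = 0
Node u (S = 35.48): V_u = e^(−0.03)·[0.4560·28.3438 + 0.5440·3.0000] = 14.1269
Node d (S = 17.62): V_d = e^(−0.03)·[0.4560·3.0000 + 0.5440·0.0000] = 1.3276
Node 0 (S = 25): V_0 = e^(−0.03)·[0.4560·14.1269 + 0.5440·1.3276] = 6.9525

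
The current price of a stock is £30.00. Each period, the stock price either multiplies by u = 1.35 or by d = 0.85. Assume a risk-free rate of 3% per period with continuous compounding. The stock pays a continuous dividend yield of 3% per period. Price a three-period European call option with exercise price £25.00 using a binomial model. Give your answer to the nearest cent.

£6.63

Per-period risk-free factor R = e^0.03 = 1.0305; dividend-adjusted growth = e^(0.03−0.03) = 1.0000.
Risk-neutral probability p = (1.0000 − 0.85)/(1.35 − 0.85) = 0.1500/0.5000 = 0.3000
Terminal stock prices: S_uuu = 73.81, S_uud = 46.47, S_udd = 29.26, S_ddd = 18.42
Terminal payoffs (S − K): max(48.81, 0) = 48.81, max(21.47, 0) = 21.47, max(4.261, 0) = 4.261, max(-6.576, 0) = 0
Node uu (S = 54.68): V_uu = e^(−0.03)·[0.3000·48.8113 + 0.7000·21.4738] = 28.7980
Node ud (S = 34.42): V_ud = e^(−0.03)·[0.3000·21.4738 + 0.7000·4.2612] = 9.1464
Node dd (S = 21.67): V_dd = e^(−0.03)·[0.3000·4.2612 + 0.7000·0.0000] = 1.2406
Node u (S = 40.5): V_u = e^(−0.03)·[0.3000·28.7980 + 0.7000·9.1464] = 14.5974
Node d (S = 25.5): V_d = e^(−0.03)·[0.3000·9.1464 + 0.7000·1.2406] = 3.5056
Node 0 (S = 30): V_0 = e^(−0.03)·[0.3000·14.5974 + 0.7000·3.5056] = 6.6312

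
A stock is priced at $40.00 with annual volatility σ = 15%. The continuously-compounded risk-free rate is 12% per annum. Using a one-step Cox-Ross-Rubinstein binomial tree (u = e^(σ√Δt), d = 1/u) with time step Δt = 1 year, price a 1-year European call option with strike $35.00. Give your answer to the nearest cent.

CRR parameters: u = e^(σ√Δt) = e^(0.15·√1) = 1.1618, d = 1/u = 0.8607
Per-period rate: rΔt = 0.12·1 = 0.12, so R = e^0.12 = 1.1275
Risk-neutral probability p = (e^0.12 − 0.8607)/(1.1618 − 0.8607) = 0.2668/0.3011 = 0.8860
Terminal stock prices: S_u = 46.47, S_d = 34.43
Terminal payoffs (S − K): max(11.47, 0) = 11.47, max(-0.5717, 0) = 0
Node 0 (S = 40): V_0 = e^(−0.12)·[0.8860·11.4734 + 0.1140·0.0000] = 9.0156

$9.02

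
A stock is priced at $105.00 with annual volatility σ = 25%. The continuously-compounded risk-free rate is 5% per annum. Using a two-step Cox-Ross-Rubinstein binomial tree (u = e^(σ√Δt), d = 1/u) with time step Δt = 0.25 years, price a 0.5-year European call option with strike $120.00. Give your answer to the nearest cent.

CRR parameters: u = e^(σ√Δt) = e^(0.25·√0.25) = 1.1331, d = 1/u = 0.8825
Per-period rate: rΔt = 0.05·0.25 = 0.0125, so R = e^0.0125 = 1.0126
Risk-neutral probability p = (e^0.0125 − 0.8825)/(1.1331 − 0.8825) = 0.1301/0.2507 = 0.5190
Terminal stock prices: S_uu = 134.8, S_ud = 105, S_dd = 81.77
Terminal payoffs (S − K): max(14.82, 0) = 14.82, max(-15, 0) = 0, max(-38.23, 0) = 0
Node u (S = 119): V_u = e^(−0.0125)·[0.5190·14.8227 + 0.4810·0.0000] = 7.5970
Node d (S = 92.66): V_d = e^(−0.0125)·[0.5190·0.0000 + 0.4810·0.0000] = 0.0000
Node 0 (S = 105): V_0 = e^(−0.0125)·[0.5190·7.5970 + 0.4810·0.0000] = 3.8937

$3.89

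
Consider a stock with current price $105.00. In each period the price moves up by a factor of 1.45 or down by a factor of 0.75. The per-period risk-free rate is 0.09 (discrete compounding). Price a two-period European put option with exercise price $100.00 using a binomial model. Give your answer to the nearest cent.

$9.11

Risk-neutral probability p = (1 + 0.09 − 0.75)/(1.45 − 0.75) = 0.3400/0.7000 = 0.4857
Terminal stock prices: S_uu = 220.8, S_ud = 114.2, S_dd = 59.06
Terminal payoffs (K − S): max(-120.8, 0) = 0, max(-14.19, 0) = 0, max(40.94, 0) = 40.94
Node u (S = 152.2): V_u = 1/1.09·[0.4857·0.0000 + 0.5143·0.0000] = 0.0000
Node d (S = 78.75): V_d = 1/1.09·[0.4857·0.0000 + 0.5143·40.9375] = 19.3152
Node 0 (S = 105): V_0 = 1/1.09·[0.4857·0.0000 + 0.5143·19.3152] = 9.1133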